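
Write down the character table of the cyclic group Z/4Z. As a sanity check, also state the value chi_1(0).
Character table of Z/4Z (irreps indexed chi_0,...,chi_3 with chi_k(m) = zeta_4^(k*m), zeta_4 = exp(2*pi*i/4)):
  irrep \ class  {0} (size 1)  {1} (size 1)  {2} (size 1)  {3} (size 1)
  chi_0          1             1             1             1           
  chi_1          1             I             -1            -I          
  chi_2          1             -1            1             -1          
  chi_3          1             -I            -1            I           

Spot check: chi_1(0) = zeta_4^(1*0) = zeta_4^0 = 1.

Explanation: Z/4Z is abelian, so all 4 irreducible complex representations are 1-dimensional. They are given by chi_k(m) = zeta_4^(k*m) for k = 0,...,3. Row orthogonality: sum_m chi_k(m) conj(chi_l(m)) = 4 * [k = l].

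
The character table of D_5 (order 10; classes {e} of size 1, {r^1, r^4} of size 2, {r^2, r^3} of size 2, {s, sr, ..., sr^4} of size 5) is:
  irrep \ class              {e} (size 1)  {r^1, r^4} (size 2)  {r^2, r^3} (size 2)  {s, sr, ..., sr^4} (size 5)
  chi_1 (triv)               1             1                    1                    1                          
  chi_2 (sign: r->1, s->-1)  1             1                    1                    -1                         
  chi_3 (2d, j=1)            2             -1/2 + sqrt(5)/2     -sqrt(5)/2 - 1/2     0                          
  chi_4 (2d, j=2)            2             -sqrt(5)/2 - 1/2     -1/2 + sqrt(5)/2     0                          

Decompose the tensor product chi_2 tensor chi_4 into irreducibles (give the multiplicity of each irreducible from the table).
chi_2 tensor chi_4 = chi_4 (all other irreducibles have multiplicity 0).

Solution. The character of a tensor product is the pointwise product (chi_2 * chi_4)(C) = chi_2(C) * chi_4(C):
  {e}: (1)*(2), {r^1, r^4}: (1)*(-sqrt(5)/2 - 1/2), {r^2, r^3}: (1)*(-1/2 + sqrt(5)/2), {s, sr, ..., sr^4}: (-1)*(0)
so (chi_2 * chi_4) takes values
  {e} -> 2, {r^1, r^4} -> -sqrt(5)/2 - 1/2, {r^2, r^3} -> -1/2 + sqrt(5)/2, {s, sr, ..., sr^4} -> 0.
Now take the inner product of this character with each irreducible chi from the table, <chi_2*chi_4, chi> = (1/10) sum_C |C| (chi_2*chi_4)(C) conj(chi(C)):
  <chi_2*chi_4, chi_1> = (1/10)[1*(2)*conj(1) + 2*(-sqrt(5)/2 - 1/2)*conj(1) + 2*(-1/2 + sqrt(5)/2)*conj(1) + 5*(0)*conj(1)]
      = (1/10)[(2) + (-sqrt(5) - 1) + (-1 + sqrt(5)) + (0)] = 0/10 = 0
  <chi_2*chi_4, chi_2> = (1/10)[1*(2)*conj(1) + 2*(-sqrt(5)/2 - 1/2)*conj(1) + 2*(-1/2 + sqrt(5)/2)*conj(1) + 5*(0)*conj(-1)]
      = (1/10)[(2) + (-sqrt(5) - 1) + (-1 + sqrt(5)) + (0)] = 0/10 = 0
  <chi_2*chi_4, chi_3> = (1/10)[1*(2)*conj(2) + 2*(-sqrt(5)/2 - 1/2)*conj(-1/2 + sqrt(5)/2) + 2*(-1/2 + sqrt(5)/2)*conj(-sqrt(5)/2 - 1/2) + 5*(0)*conj(0)]
      = (1/10)[(4) + (-2) + (-2) + (0)] = 0/10 = 0
  <chi_2*chi_4, chi_4> = (1/10)[1*(2)*conj(2) + 2*(-sqrt(5)/2 - 1/2)*conj(-sqrt(5)/2 - 1/2) + 2*(-1/2 + sqrt(5)/2)*conj(-1/2 + sqrt(5)/2) + 5*(0)*conj(0)]
      = (1/10)[(4) + (sqrt(5) + 3) + (3 - sqrt(5)) + (0)] = 10/10 = 1
Hence the multiplicities are chi_4: 1. Dimension check: dim(chi_2)*dim(chi_4) = 1*2 = 2 and sum (mult * dim) = 1*2 = 2.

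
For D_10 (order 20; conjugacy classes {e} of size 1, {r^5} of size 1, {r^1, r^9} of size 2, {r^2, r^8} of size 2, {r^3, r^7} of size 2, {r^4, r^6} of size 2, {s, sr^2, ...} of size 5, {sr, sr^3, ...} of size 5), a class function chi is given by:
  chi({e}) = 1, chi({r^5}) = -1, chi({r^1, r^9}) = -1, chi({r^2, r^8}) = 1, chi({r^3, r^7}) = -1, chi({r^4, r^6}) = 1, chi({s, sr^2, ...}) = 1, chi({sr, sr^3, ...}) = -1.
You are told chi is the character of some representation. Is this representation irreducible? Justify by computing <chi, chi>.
Irreducible: <chi, chi> = 1.

Argument: <chi, chi> = (1/|G|) sum_C |C| * |chi(C)|^2 = (1/20)[1*|1|^2 + 1*|-1|^2 + 2*|-1|^2 + 2*|1|^2 + 2*|-1|^2 + 2*|1|^2 + 5*|1|^2 + 5*|-1|^2]
  = (1/20)[(1) + (1) + (2) + (2) + (2) + (2) + (5) + (5)] = 20/20 = 1.
A character is irreducible iff <chi, chi> = 1, so this representation is irreducible.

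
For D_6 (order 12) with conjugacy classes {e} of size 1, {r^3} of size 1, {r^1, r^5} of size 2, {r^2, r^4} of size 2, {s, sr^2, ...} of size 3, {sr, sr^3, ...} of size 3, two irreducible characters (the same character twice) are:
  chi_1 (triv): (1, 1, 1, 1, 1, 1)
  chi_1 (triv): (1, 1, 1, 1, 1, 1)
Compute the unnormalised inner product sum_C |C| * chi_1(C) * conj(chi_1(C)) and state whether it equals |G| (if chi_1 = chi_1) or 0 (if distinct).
Sum = 12 = |G| = 12; so <chi_1, chi_1> = 1 (norm-1 confirms irreducibility).

Justification: Compute term by term over conjugacy classes (|C| * chi_1(C) * conj(chi_1(C))):
  1*(1)*conj(1) + 1*(1)*conj(1) + 2*(1)*conj(1) + 2*(1)*conj(1) + 3*(1)*conj(1) + 3*(1)*conj(1)
  = (1) + (1) + (2) + (2) + (3) + (3)
  = 12.
Dividing by |G| = 12 gives 12/12 = 1, matching the row-orthogonality relation <chi_1, chi_1> = [chi_1 = chi_1].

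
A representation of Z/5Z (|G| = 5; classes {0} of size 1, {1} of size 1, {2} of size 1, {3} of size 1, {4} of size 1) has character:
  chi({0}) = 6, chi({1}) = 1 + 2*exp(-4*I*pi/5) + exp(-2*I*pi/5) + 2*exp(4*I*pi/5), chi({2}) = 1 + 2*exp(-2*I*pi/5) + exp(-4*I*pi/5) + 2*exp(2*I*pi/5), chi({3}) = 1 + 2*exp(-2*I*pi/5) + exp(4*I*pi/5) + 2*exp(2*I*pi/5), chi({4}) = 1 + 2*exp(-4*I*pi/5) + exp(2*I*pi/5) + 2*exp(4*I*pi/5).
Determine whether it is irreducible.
Not irreducible (reducible): <chi, chi> = 10 > 1.

Working: <chi, chi> = (1/|G|) sum_C |C| * |chi(C)|^2 = (1/5)[1*|6|^2 + 1*|1 + 2*exp(-4*I*pi/5) + exp(-2*I*pi/5) + 2*exp(4*I*pi/5)|^2 + 1*|1 + 2*exp(-2*I*pi/5) + exp(-4*I*pi/5) + 2*exp(2*I*pi/5)|^2 + 1*|1 + 2*exp(-2*I*pi/5) + exp(4*I*pi/5) + 2*exp(2*I*pi/5)|^2 + 1*|1 + 2*exp(-4*I*pi/5) + exp(2*I*pi/5) + 2*exp(4*I*pi/5)|^2]
  = (1/5)[(36) + (10 + 7*exp(-2*I*pi/5) + 6*exp(-4*I*pi/5) + 6*exp(4*I*pi/5) + 7*exp(2*I*pi/5)) + (10 + 6*exp(-2*I*pi/5) + 7*exp(-4*I*pi/5) + 7*exp(4*I*pi/5) + 6*exp(2*I*pi/5)) + (10 + 6*exp(-2*I*pi/5) + 7*exp(-4*I*pi/5) + 7*exp(4*I*pi/5) + 6*exp(2*I*pi/5)) + (10 + 7*exp(-2*I*pi/5) + 6*exp(-4*I*pi/5) + 6*exp(4*I*pi/5) + 7*exp(2*I*pi/5))] = 50/5 = 10.
(Exp terms are combined using exp(i*s)*conj(exp(i*t)) = exp(i*(s-t)), and sums of them are collapsed using the identity that for every m > 1 the m distinct m-th roots of unity sum to 0, e.g. 1 + exp(2*I*pi/3) + exp(-2*I*pi/3) = 0.)
A character is irreducible iff <chi, chi> = 1, so this representation is reducible.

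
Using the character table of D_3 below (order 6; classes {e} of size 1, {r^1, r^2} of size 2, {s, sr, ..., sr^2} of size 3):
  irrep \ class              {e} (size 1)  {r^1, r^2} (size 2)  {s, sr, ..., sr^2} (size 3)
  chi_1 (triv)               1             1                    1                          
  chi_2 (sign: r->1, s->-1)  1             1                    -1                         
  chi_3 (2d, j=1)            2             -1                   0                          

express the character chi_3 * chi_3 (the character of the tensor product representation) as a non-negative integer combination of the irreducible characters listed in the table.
chi_3 tensor chi_3 = chi_1 + chi_2 + chi_3 (all other irreducibles have multiplicity 0).

Working: The character of a tensor product is the pointwise product (chi_3 * chi_3)(C) = chi_3(C) * chi_3(C):
  {e}: (2)*(2), {r^1, r^2}: (-1)*(-1), {s, sr, ..., sr^2}: (0)*(0)
so (chi_3 * chi_3) takes values
  {e} -> 4, {r^1, r^2} -> 1, {s, sr, ..., sr^2} -> 0.
Now take the inner product of this character with each irreducible chi from the table, <chi_3*chi_3, chi> = (1/6) sum_C |C| (chi_3*chi_3)(C) conj(chi(C)):
  <chi_3*chi_3, chi_1> = (1/6)[1*(4)*conj(1) + 2*(1)*conj(1) + 3*(0)*conj(1)]
      = (1/6)[(4) + (2) + (0)] = 6/6 = 1
  <chi_3*chi_3, chi_2> = (1/6)[1*(4)*conj(1) + 2*(1)*conj(1) + 3*(0)*conj(-1)]
      = (1/6)[(4) + (2) + (0)] = 6/6 = 1
  <chi_3*chi_3, chi_3> = (1/6)[1*(4)*conj(2) + 2*(1)*conj(-1) + 3*(0)*conj(0)]
      = (1/6)[(8) + (-2) + (0)] = 6/6 = 1
Hence the multiplicities are chi_1: 1, chi_2: 1, chi_3: 1. Dimension check: dim(chi_3)*dim(chi_3) = 2*2 = 4 and sum (mult * dim) = 1*1 + 1*1 + 1*2 = 4.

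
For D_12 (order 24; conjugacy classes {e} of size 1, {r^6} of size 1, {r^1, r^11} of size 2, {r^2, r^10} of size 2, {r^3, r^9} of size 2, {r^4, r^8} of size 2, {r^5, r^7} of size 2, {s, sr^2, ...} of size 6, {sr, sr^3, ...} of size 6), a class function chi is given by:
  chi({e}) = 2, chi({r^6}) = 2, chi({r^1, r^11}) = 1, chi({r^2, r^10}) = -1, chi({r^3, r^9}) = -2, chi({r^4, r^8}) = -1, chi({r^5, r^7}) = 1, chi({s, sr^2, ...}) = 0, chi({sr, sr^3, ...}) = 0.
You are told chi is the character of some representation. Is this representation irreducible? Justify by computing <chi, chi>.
Irreducible: <chi, chi> = 1.

Solution. <chi, chi> = (1/|G|) sum_C |C| * |chi(C)|^2 = (1/24)[1*|2|^2 + 1*|2|^2 + 2*|1|^2 + 2*|-1|^2 + 2*|-2|^2 + 2*|-1|^2 + 2*|1|^2 + 6*|0|^2 + 6*|0|^2]
  = (1/24)[(4) + (4) + (2) + (2) + (8) + (2) + (2) + (0) + (0)] = 24/24 = 1.
A character is irreducible iff <chi, chi> = 1, so this representation is irreducible.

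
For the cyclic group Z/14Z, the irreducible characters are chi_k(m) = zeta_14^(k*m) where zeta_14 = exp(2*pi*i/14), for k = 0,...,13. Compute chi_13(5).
chi_13(5) = zeta_14^65 = exp(-5*I*pi/7)

Solution. chi_13(5) = zeta_14^(13*5) = zeta_14^65. Since zeta_14^14 = 1, this equals zeta_14^9 = exp(2*pi*i*9/14) = exp(-5*I*pi/7).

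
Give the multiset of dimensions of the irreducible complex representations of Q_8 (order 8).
Dimensions: 1, 1, 1, 1, 2

Why: There are 5 irreducibles (= number of conjugacy classes). Their dimensions d_i satisfy sum d_i^2 = |G| = 8: 1 + 1 + 1 + 1 + 4 = 8.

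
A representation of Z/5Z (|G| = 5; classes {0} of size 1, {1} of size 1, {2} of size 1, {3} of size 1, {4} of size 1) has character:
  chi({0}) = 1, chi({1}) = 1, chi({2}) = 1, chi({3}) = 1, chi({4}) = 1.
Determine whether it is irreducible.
Irreducible: <chi, chi> = 1.

Justification: <chi, chi> = (1/|G|) sum_C |C| * |chi(C)|^2 = (1/5)[1*|1|^2 + 1*|1|^2 + 1*|1|^2 + 1*|1|^2 + 1*|1|^2]
  = (1/5)[(1) + (1) + (1) + (1) + (1)] = 5/5 = 1.
(Exp terms are combined using exp(i*s)*conj(exp(i*t)) = exp(i*(s-t)), and sums of them are collapsed using the identity that for every m > 1 the m distinct m-th roots of unity sum to 0, e.g. 1 + exp(2*I*pi/3) + exp(-2*I*pi/3) = 0.)
A character is irreducible iff <chi, chi> = 1, so this representation is irreducible.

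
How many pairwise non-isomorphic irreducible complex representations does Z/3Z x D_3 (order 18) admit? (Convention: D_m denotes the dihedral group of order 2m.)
9

Reasoning: The number of irreducible complex representations of a finite group equals its number of conjugacy classes. For a direct product, #classes(G x H) = #classes(G) * #classes(H). Z/3Z has 3 classes (abelian), D_3 has 3 classes, so 3 * 3 = 9, so Z/3Z x D_3 (order 18) has exactly 9 irreducible complex representations.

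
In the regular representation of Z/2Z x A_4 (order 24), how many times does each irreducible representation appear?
Each irreducible V_i of dimension d_i appears with multiplicity d_i, i.e. rho_reg = (direct sum over all irreducibles V_i) d_i V_i. The irreducible dimensions for Z/2Z x A_4 are 1, 1, 1, 1, 1, 1, 3, 3: 6 irreducibles of dimension 1, each with multiplicity 1; 2 irreducibles of dimension 3, each with multiplicity 3. Total dimension 6*1*1 + 2*3*3 = 24 = |G|.

Argument: General theorem: in the regular representation of a finite group G, each irreducible appears with multiplicity equal to its dimension. Check: dim(rho_reg) = sum d_i^2 = 1 + 1 + 1 + 1 + 1 + 1 + 9 + 9 = 24 = |G|.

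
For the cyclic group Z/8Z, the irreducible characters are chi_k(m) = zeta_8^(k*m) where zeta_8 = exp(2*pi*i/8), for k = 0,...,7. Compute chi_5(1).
chi_5(1) = zeta_8^5 = exp(-3*I*pi/4)

Why: chi_5(1) = zeta_8^(5*1) = zeta_8^5. Since zeta_8^8 = 1, this equals zeta_8^5 = exp(2*pi*i*5/8) = exp(-3*I*pi/4).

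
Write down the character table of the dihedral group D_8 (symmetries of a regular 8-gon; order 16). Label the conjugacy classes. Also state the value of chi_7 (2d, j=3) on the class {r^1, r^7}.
Conjugacy classes: {e} of size 1, {r^4} of size 1, {r^1, r^7} of size 2, {r^2, r^6} of size 2, {r^3, r^5} of size 2, {s, sr^2, ...} of size 4, {sr, sr^3, ...} of size 4.
Character table:
  irrep \ class              {e} (size 1)  {r^4} (size 1)  {r^1, r^7} (size 2)  {r^2, r^6} (size 2)  {r^3, r^5} (size 2)  {s, sr^2, ...} (size 4)  {sr, sr^3, ...} (size 4)
  chi_1 (triv)               1             1               1                    1                    1                    1                        1                       
  chi_2 (sign: r->1, s->-1)  1             1               1                    1                    1                    -1                       -1                      
  chi_3 (r->-1, s->1)        1             1               -1                   1                    -1                   1                        -1                      
  chi_4 (r->-1, s->-1)       1             1               -1                   1                    -1                   -1                       1                       
  chi_5 (2d, j=1)            2             -2              sqrt(2)              0                    -sqrt(2)             0                        0                       
  chi_6 (2d, j=2)            2             2               0                    -2                   0                    0                        0                       
  chi_7 (2d, j=3)            2             -2              -sqrt(2)             0                    sqrt(2)              0                        0                       

Spot check: chi_7 (2d, j=3) on {r^1, r^7} = -sqrt(2).

Justification: D_8 has order 2*8 = 16 with 7 conjugacy classes, hence 7 irreducibles. Sum of squared dims 1 + 1 + 1 + 1 + 4 + 4 + 4 = 16 = |G|. Linear characters come from the abelianisation; the 2-dimensional irreps have character r^k -> 2*cos(2*pi*j*k/8), reflections -> 0.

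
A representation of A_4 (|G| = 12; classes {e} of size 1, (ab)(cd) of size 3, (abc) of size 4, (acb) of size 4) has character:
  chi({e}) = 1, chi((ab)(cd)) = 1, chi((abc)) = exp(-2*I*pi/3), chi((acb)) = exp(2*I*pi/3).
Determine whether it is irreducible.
Irreducible: <chi, chi> = 1.

Argument: <chi, chi> = (1/|G|) sum_C |C| * |chi(C)|^2 = (1/12)[1*|1|^2 + 3*|1|^2 + 4*|exp(-2*I*pi/3)|^2 + 4*|exp(2*I*pi/3)|^2]
  = (1/12)[(1) + (3) + (4) + (4)] = 12/12 = 1.
(Exp terms are combined using exp(i*s)*conj(exp(i*t)) = exp(i*(s-t)), and sums of them are collapsed using the identity that for every m > 1 the m distinct m-th roots of unity sum to 0, e.g. 1 + exp(2*I*pi/3) + exp(-2*I*pi/3) = 0.)
A character is irreducible iff <chi, chi> = 1, so this representation is irreducible.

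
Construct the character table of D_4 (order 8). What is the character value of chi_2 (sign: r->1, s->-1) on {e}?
Conjugacy classes: {e} of size 1, {r^2} of size 1, {r^1, r^3} of size 2, {s, sr^2, ...} of size 2, {sr, sr^3, ...} of size 2.
Character table:
  irrep \ class              {e} (size 1)  {r^2} (size 1)  {r^1, r^3} (size 2)  {s, sr^2, ...} (size 2)  {sr, sr^3, ...} (size 2)
  chi_1 (triv)               1             1               1                    1                        1                       
  chi_2 (sign: r->1, s->-1)  1             1               1                    -1                       -1                      
  chi_3 (r->-1, s->1)        1             1               -1                   1                        -1                      
  chi_4 (r->-1, s->-1)       1             1               -1                   -1                       1                       
  chi_5 (2d, j=1)            2             -2              0                    0                        0                       

Spot check: chi_2 (sign: r->1, s->-1) on {e} = 1.

Why: D_4 has order 2*4 = 8 with 5 conjugacy classes, hence 5 irreducibles. Sum of squared dims 1 + 1 + 1 + 1 + 4 = 8 = |G|. Linear characters come from the abelianisation; the 2-dimensional irreps have character r^k -> 2*cos(2*pi*j*k/4), reflections -> 0.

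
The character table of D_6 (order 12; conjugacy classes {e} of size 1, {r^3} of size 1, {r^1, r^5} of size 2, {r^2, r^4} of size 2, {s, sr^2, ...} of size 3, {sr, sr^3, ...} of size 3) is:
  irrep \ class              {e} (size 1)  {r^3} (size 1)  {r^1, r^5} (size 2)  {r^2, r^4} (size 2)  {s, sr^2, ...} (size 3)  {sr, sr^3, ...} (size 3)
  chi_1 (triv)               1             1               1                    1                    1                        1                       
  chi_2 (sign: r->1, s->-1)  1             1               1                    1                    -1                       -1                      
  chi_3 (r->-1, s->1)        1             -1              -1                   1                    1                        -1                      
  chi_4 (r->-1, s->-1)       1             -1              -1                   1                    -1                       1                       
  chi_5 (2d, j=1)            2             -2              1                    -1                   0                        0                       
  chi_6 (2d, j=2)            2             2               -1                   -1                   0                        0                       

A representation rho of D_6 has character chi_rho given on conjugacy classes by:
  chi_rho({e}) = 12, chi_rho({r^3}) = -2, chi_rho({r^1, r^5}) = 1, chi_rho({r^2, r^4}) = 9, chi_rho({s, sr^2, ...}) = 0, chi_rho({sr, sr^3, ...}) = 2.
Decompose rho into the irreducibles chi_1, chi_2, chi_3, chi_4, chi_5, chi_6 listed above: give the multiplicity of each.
Multiplicities: chi_1: 3, chi_2: 2, chi_3: 2, chi_4: 3, chi_5: 1, chi_6: 0.

Derivation: Use <chi_rho, chi> = (1/|G|) sum_C |C| * chi_rho(C) * conj(chi(C)) with |G| = 12 for each irreducible chi in the table:
  <chi_rho, chi_1> = (1/12)[1*(12)*conj(1) + 1*(-2)*conj(1) + 2*(1)*conj(1) + 2*(9)*conj(1) + 3*(0)*conj(1) + 3*(2)*conj(1)]
      = (1/12)[(12) + (-2) + (2) + (18) + (0) + (6)] = 36/12 = 3
  <chi_rho, chi_2> = (1/12)[1*(12)*conj(1) + 1*(-2)*conj(1) + 2*(1)*conj(1) + 2*(9)*conj(1) + 3*(0)*conj(-1) + 3*(2)*conj(-1)]
      = (1/12)[(12) + (-2) + (2) + (18) + (0) + (-6)] = 24/12 = 2
  <chi_rho, chi_3> = (1/12)[1*(12)*conj(1) + 1*(-2)*conj(-1) + 2*(1)*conj(-1) + 2*(9)*conj(1) + 3*(0)*conj(1) + 3*(2)*conj(-1)]
      = (1/12)[(12) + (2) + (-2) + (18) + (0) + (-6)] = 24/12 = 2
  <chi_rho, chi_4> = (1/12)[1*(12)*conj(1) + 1*(-2)*conj(-1) + 2*(1)*conj(-1) + 2*(9)*conj(1) + 3*(0)*conj(-1) + 3*(2)*conj(1)]
      = (1/12)[(12) + (2) + (-2) + (18) + (0) + (6)] = 36/12 = 3
  <chi_rho, chi_5> = (1/12)[1*(12)*conj(2) + 1*(-2)*conj(-2) + 2*(1)*conj(1) + 2*(9)*conj(-1) + 3*(0)*conj(0) + 3*(2)*conj(0)]
      = (1/12)[(24) + (4) + (2) + (-18) + (0) + (0)] = 12/12 = 1
  <chi_rho, chi_6> = (1/12)[1*(12)*conj(2) + 1*(-2)*conj(2) + 2*(1)*conj(-1) + 2*(9)*conj(-1) + 3*(0)*conj(0) + 3*(2)*conj(0)]
      = (1/12)[(24) + (-4) + (-2) + (-18) + (0) + (0)] = 0/12 = 0
Dimension check: dim(rho) = sum (mult * dim) = 3*1 + 2*1 + 2*1 + 3*1 + 1*2 + 0*2 = 12 = chi_rho(e) = 12.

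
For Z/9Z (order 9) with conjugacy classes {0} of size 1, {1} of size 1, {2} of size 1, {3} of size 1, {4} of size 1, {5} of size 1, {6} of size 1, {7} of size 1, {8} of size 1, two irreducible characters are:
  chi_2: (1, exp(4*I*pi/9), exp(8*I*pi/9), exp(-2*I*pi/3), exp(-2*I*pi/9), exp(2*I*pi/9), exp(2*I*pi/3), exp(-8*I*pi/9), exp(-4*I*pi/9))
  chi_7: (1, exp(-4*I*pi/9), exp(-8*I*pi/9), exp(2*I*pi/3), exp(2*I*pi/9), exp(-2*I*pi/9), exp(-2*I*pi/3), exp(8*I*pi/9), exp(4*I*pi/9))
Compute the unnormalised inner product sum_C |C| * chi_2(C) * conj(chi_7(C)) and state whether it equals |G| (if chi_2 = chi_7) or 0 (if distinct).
Sum = 0; so <chi_2, chi_7> = 0 (distinct irreducibles are orthogonal).

Derivation: Compute term by term over conjugacy classes (|C| * chi_2(C) * conj(chi_7(C))):
  1*(1)*conj(1) + 1*(exp(4*I*pi/9))*conj(exp(-4*I*pi/9)) + 1*(exp(8*I*pi/9))*conj(exp(-8*I*pi/9)) + 1*(exp(-2*I*pi/3))*conj(exp(2*I*pi/3)) + 1*(exp(-2*I*pi/9))*conj(exp(2*I*pi/9)) + 1*(exp(2*I*pi/9))*conj(exp(-2*I*pi/9)) + 1*(exp(2*I*pi/3))*conj(exp(-2*I*pi/3)) + 1*(exp(-8*I*pi/9))*conj(exp(8*I*pi/9)) + 1*(exp(-4*I*pi/9))*conj(exp(4*I*pi/9))
  = (1) + (exp(8*I*pi/9)) + (exp(-2*I*pi/9)) + (exp(2*I*pi/3)) + (exp(-4*I*pi/9)) + (exp(4*I*pi/9)) + (exp(-2*I*pi/3)) + (exp(2*I*pi/9)) + (exp(-8*I*pi/9))
  = 0.
(Exp terms are combined using exp(i*s)*conj(exp(i*t)) = exp(i*(s-t)), and sums of them are collapsed using the identity that for every m > 1 the m distinct m-th roots of unity sum to 0, e.g. 1 + exp(2*I*pi/3) + exp(-2*I*pi/3) = 0.)
Dividing by |G| = 9 gives 0/9 = 0, matching the row-orthogonality relation <chi_2, chi_7> = [chi_2 = chi_7].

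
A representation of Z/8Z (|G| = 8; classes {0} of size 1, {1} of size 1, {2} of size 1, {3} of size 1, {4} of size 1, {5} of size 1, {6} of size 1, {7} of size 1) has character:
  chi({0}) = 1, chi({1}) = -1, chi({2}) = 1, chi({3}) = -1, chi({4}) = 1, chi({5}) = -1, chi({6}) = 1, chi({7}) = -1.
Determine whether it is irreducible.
Irreducible: <chi, chi> = 1.

Justification: <chi, chi> = (1/|G|) sum_C |C| * |chi(C)|^2 = (1/8)[1*|1|^2 + 1*|-1|^2 + 1*|1|^2 + 1*|-1|^2 + 1*|1|^2 + 1*|-1|^2 + 1*|1|^2 + 1*|-1|^2]
  = (1/8)[(1) + (1) + (1) + (1) + (1) + (1) + (1) + (1)] = 8/8 = 1.
(Exp terms are combined using exp(i*s)*conj(exp(i*t)) = exp(i*(s-t)), and sums of them are collapsed using the identity that for every m > 1 the m distinct m-th roots of unity sum to 0, e.g. 1 + exp(2*I*pi/3) + exp(-2*I*pi/3) = 0.)
A character is irreducible iff <chi, chi> = 1, so this representation is irreducible.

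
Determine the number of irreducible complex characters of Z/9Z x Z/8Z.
72

Reasoning: The number of irreducible complex representations of a finite group equals its number of conjugacy classes. Z/9Z x Z/8Z is abelian of order 72, so every element is its own conjugacy class: 72 classes, so Z/9Z x Z/8Z (order 72) has exactly 72 irreducible complex representations.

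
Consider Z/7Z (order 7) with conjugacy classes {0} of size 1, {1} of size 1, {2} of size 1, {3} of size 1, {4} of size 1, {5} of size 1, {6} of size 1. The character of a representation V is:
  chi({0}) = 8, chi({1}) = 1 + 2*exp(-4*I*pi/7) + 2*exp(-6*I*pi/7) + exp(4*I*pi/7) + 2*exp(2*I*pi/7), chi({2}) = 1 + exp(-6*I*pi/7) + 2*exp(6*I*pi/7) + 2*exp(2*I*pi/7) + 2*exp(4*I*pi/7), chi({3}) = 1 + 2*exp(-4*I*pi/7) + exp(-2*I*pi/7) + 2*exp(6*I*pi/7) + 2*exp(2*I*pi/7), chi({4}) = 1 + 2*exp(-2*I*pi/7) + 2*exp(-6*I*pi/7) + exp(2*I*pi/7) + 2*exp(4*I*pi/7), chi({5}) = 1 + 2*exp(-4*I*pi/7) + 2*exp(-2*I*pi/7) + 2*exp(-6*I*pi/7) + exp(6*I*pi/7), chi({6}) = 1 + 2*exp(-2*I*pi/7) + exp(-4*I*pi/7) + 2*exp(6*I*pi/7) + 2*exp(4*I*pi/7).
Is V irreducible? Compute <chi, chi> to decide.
Not irreducible (reducible): <chi, chi> = 14 > 1.

Proof sketch: <chi, chi> = (1/|G|) sum_C |C| * |chi(C)|^2 = (1/7)[1*|8|^2 + 1*|1 + 2*exp(-4*I*pi/7) + 2*exp(-6*I*pi/7) + exp(4*I*pi/7) + 2*exp(2*I*pi/7)|^2 + 1*|1 + exp(-6*I*pi/7) + 2*exp(6*I*pi/7) + 2*exp(2*I*pi/7) + 2*exp(4*I*pi/7)|^2 + 1*|1 + 2*exp(-4*I*pi/7) + exp(-2*I*pi/7) + 2*exp(6*I*pi/7) + 2*exp(2*I*pi/7)|^2 + 1*|1 + 2*exp(-2*I*pi/7) + 2*exp(-6*I*pi/7) + exp(2*I*pi/7) + 2*exp(4*I*pi/7)|^2 + 1*|1 + 2*exp(-4*I*pi/7) + 2*exp(-2*I*pi/7) + 2*exp(-6*I*pi/7) + exp(6*I*pi/7)|^2 + 1*|1 + 2*exp(-2*I*pi/7) + exp(-4*I*pi/7) + 2*exp(6*I*pi/7) + 2*exp(4*I*pi/7)|^2]
  = (1/7)[(64) + (14 + 8*exp(-2*I*pi/7) + 12*exp(-6*I*pi/7) + 5*exp(-4*I*pi/7) + 5*exp(4*I*pi/7) + 12*exp(6*I*pi/7) + 8*exp(2*I*pi/7)) + (14 + 12*exp(-2*I*pi/7) + 8*exp(-4*I*pi/7) + 5*exp(-6*I*pi/7) + 5*exp(6*I*pi/7) + 8*exp(4*I*pi/7) + 12*exp(2*I*pi/7)) + (14 + 12*exp(-4*I*pi/7) + 5*exp(-2*I*pi/7) + 8*exp(-6*I*pi/7) + 8*exp(6*I*pi/7) + 5*exp(2*I*pi/7) + 12*exp(4*I*pi/7)) + (14 + 12*exp(-4*I*pi/7) + 5*exp(-2*I*pi/7) + 8*exp(-6*I*pi/7) + 8*exp(6*I*pi/7) + 5*exp(2*I*pi/7) + 12*exp(4*I*pi/7)) + (14 + 12*exp(-2*I*pi/7) + 8*exp(-4*I*pi/7) + 5*exp(-6*I*pi/7) + 5*exp(6*I*pi/7) + 8*exp(4*I*pi/7) + 12*exp(2*I*pi/7)) + (14 + 8*exp(-2*I*pi/7) + 12*exp(-6*I*pi/7) + 5*exp(-4*I*pi/7) + 5*exp(4*I*pi/7) + 12*exp(6*I*pi/7) + 8*exp(2*I*pi/7))] = 98/7 = 14.
(Exp terms are combined using exp(i*s)*conj(exp(i*t)) = exp(i*(s-t)), and sums of them are collapsed using the identity that for every m > 1 the m distinct m-th roots of unity sum to 0, e.g. 1 + exp(2*I*pi/3) + exp(-2*I*pi/3) = 0.)
A character is irreducible iff <chi, chi> = 1, so this representation is reducible.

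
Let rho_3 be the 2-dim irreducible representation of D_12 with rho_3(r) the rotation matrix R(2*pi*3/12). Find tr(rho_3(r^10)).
chi_{rho_3}(r^10) = 2*cos(2*pi*3*10/12) = -2

Why: rho_3(r^10) is rotation by angle 2*pi*3*10/12, whose trace is 2*cos(2*pi*3*10/12) = -2.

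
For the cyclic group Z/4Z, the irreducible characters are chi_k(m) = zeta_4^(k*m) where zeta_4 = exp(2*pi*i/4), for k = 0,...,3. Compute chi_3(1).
chi_3(1) = zeta_4^3 = -I

Details: chi_3(1) = zeta_4^(3*1) = zeta_4^3. Since zeta_4^4 = 1, this equals zeta_4^3 = exp(2*pi*i*3/4) = -I.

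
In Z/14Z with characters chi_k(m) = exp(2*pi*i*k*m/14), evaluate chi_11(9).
chi_11(9) = zeta_14^99 = exp(I*pi/7)

Solution. chi_11(9) = zeta_14^(11*9) = zeta_14^99. Since zeta_14^14 = 1, this equals zeta_14^1 = exp(2*pi*i*1/14) = exp(I*pi/7).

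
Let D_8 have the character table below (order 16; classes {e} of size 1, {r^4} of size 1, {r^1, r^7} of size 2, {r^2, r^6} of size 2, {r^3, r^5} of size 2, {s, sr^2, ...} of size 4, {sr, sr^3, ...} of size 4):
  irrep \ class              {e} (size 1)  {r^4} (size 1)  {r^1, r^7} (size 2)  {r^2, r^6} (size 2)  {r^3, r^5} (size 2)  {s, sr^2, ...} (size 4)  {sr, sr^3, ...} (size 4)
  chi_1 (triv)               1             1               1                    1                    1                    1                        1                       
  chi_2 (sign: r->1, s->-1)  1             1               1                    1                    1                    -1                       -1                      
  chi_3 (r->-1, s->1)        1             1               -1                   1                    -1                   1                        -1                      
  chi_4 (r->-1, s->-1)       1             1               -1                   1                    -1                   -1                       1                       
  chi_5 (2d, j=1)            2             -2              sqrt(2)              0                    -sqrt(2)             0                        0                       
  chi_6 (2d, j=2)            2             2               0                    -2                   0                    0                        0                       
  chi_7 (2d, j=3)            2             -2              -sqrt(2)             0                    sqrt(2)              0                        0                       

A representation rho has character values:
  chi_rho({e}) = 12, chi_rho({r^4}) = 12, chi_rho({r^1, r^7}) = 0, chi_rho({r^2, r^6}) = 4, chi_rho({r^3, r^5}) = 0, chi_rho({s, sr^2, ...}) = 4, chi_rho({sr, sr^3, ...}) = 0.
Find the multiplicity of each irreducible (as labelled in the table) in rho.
Multiplicities: chi_1: 3, chi_2: 1, chi_3: 3, chi_4: 1, chi_5: 0, chi_6: 2, chi_7: 0.

Working: Use <chi_rho, chi> = (1/|G|) sum_C |C| * chi_rho(C) * conj(chi(C)) with |G| = 16 for each irreducible chi in the table:
  <chi_rho, chi_1> = (1/16)[1*(12)*conj(1) + 1*(12)*conj(1) + 2*(0)*conj(1) + 2*(4)*conj(1) + 2*(0)*conj(1) + 4*(4)*conj(1) + 4*(0)*conj(1)]
      = (1/16)[(12) + (12) + (0) + (8) + (0) + (16) + (0)] = 48/16 = 3
  <chi_rho, chi_2> = (1/16)[1*(12)*conj(1) + 1*(12)*conj(1) + 2*(0)*conj(1) + 2*(4)*conj(1) + 2*(0)*conj(1) + 4*(4)*conj(-1) + 4*(0)*conj(-1)]
      = (1/16)[(12) + (12) + (0) + (8) + (0) + (-16) + (0)] = 16/16 = 1
  <chi_rho, chi_3> = (1/16)[1*(12)*conj(1) + 1*(12)*conj(1) + 2*(0)*conj(-1) + 2*(4)*conj(1) + 2*(0)*conj(-1) + 4*(4)*conj(1) + 4*(0)*conj(-1)]
      = (1/16)[(12) + (12) + (0) + (8) + (0) + (16) + (0)] = 48/16 = 3
  <chi_rho, chi_4> = (1/16)[1*(12)*conj(1) + 1*(12)*conj(1) + 2*(0)*conj(-1) + 2*(4)*conj(1) + 2*(0)*conj(-1) + 4*(4)*conj(-1) + 4*(0)*conj(1)]
      = (1/16)[(12) + (12) + (0) + (8) + (0) + (-16) + (0)] = 16/16 = 1
  <chi_rho, chi_5> = (1/16)[1*(12)*conj(2) + 1*(12)*conj(-2) + 2*(0)*conj(sqrt(2)) + 2*(4)*conj(0) + 2*(0)*conj(-sqrt(2)) + 4*(4)*conj(0) + 4*(0)*conj(0)]
      = (1/16)[(24) + (-24) + (0) + (0) + (0) + (0) + (0)] = 0/16 = 0
  <chi_rho, chi_6> = (1/16)[1*(12)*conj(2) + 1*(12)*conj(2) + 2*(0)*conj(0) + 2*(4)*conj(-2) + 2*(0)*conj(0) + 4*(4)*conj(0) + 4*(0)*conj(0)]
      = (1/16)[(24) + (24) + (0) + (-16) + (0) + (0) + (0)] = 32/16 = 2
  <chi_rho, chi_7> = (1/16)[1*(12)*conj(2) + 1*(12)*conj(-2) + 2*(0)*conj(-sqrt(2)) + 2*(4)*conj(0) + 2*(0)*conj(sqrt(2)) + 4*(4)*conj(0) + 4*(0)*conj(0)]
      = (1/16)[(24) + (-24) + (0) + (0) + (0) + (0) + (0)] = 0/16 = 0
Dimension check: dim(rho) = sum (mult * dim) = 3*1 + 1*1 + 3*1 + 1*1 + 0*2 + 2*2 + 0*2 = 12 = chi_rho(e) = 12.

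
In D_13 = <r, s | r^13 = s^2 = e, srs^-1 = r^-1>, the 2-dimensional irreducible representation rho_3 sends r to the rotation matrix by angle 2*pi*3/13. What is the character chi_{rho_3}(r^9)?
chi_{rho_3}(r^9) = 2*cos(2*pi*3*9/13) = 2*cos(54*pi/13)

Argument: rho_3(r^9) is rotation by angle 2*pi*3*9/13, whose trace is 2*cos(2*pi*3*9/13) = 2*cos(54*pi/13).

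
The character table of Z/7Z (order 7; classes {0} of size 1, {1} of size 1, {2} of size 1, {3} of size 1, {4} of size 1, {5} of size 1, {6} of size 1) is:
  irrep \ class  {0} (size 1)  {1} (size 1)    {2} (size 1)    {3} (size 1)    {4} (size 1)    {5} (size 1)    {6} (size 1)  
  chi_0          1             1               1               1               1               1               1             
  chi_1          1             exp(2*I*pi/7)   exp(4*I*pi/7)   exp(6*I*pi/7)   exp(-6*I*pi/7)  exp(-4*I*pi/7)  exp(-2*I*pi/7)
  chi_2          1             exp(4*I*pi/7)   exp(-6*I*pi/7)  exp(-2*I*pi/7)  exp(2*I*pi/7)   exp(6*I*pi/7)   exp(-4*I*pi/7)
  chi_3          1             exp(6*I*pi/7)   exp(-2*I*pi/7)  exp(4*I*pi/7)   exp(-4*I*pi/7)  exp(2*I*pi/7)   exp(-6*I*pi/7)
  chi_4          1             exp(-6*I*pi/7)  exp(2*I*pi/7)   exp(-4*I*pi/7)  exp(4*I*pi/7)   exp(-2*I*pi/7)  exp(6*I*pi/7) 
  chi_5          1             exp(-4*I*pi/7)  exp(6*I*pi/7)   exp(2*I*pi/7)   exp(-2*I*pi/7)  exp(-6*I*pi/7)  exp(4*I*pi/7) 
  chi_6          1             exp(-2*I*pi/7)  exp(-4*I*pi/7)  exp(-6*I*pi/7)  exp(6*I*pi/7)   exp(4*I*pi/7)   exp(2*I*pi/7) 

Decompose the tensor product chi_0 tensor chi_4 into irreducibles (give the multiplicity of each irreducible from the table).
chi_0 tensor chi_4 = chi_4 (all other irreducibles have multiplicity 0).

Solution. The character of a tensor product is the pointwise product (chi_0 * chi_4)(C) = chi_0(C) * chi_4(C):
  {0}: (1)*(1), {1}: (1)*(exp(-6*I*pi/7)), {2}: (1)*(exp(2*I*pi/7)), {3}: (1)*(exp(-4*I*pi/7)), {4}: (1)*(exp(4*I*pi/7)), {5}: (1)*(exp(-2*I*pi/7)), {6}: (1)*(exp(6*I*pi/7))
so (chi_0 * chi_4) takes values
  {0} -> 1, {1} -> exp(-6*I*pi/7), {2} -> exp(2*I*pi/7), {3} -> exp(-4*I*pi/7), {4} -> exp(4*I*pi/7), {5} -> exp(-2*I*pi/7), {6} -> exp(6*I*pi/7).
Now take the inner product of this character with each irreducible chi from the table, <chi_0*chi_4, chi> = (1/7) sum_C |C| (chi_0*chi_4)(C) conj(chi(C)):
  <chi_0*chi_4, chi_0> = (1/7)[1*(1)*conj(1) + 1*(exp(-6*I*pi/7))*conj(1) + 1*(exp(2*I*pi/7))*conj(1) + 1*(exp(-4*I*pi/7))*conj(1) + 1*(exp(4*I*pi/7))*conj(1) + 1*(exp(-2*I*pi/7))*conj(1) + 1*(exp(6*I*pi/7))*conj(1)]
      = (1/7)[(1) + (exp(-6*I*pi/7)) + (exp(2*I*pi/7)) + (exp(-4*I*pi/7)) + (exp(4*I*pi/7)) + (exp(-2*I*pi/7)) + (exp(6*I*pi/7))] = 0/7 = 0
  <chi_0*chi_4, chi_1> = (1/7)[1*(1)*conj(1) + 1*(exp(-6*I*pi/7))*conj(exp(2*I*pi/7)) + 1*(exp(2*I*pi/7))*conj(exp(4*I*pi/7)) + 1*(exp(-4*I*pi/7))*conj(exp(6*I*pi/7)) + 1*(exp(4*I*pi/7))*conj(exp(-6*I*pi/7)) + 1*(exp(-2*I*pi/7))*conj(exp(-4*I*pi/7)) + 1*(exp(6*I*pi/7))*conj(exp(-2*I*pi/7))]
      = (1/7)[(1) + (exp(6*I*pi/7)) + (exp(-2*I*pi/7)) + (exp(4*I*pi/7)) + (exp(-4*I*pi/7)) + (exp(2*I*pi/7)) + (exp(-6*I*pi/7))] = 0/7 = 0
  <chi_0*chi_4, chi_2> = (1/7)[1*(1)*conj(1) + 1*(exp(-6*I*pi/7))*conj(exp(4*I*pi/7)) + 1*(exp(2*I*pi/7))*conj(exp(-6*I*pi/7)) + 1*(exp(-4*I*pi/7))*conj(exp(-2*I*pi/7)) + 1*(exp(4*I*pi/7))*conj(exp(2*I*pi/7)) + 1*(exp(-2*I*pi/7))*conj(exp(6*I*pi/7)) + 1*(exp(6*I*pi/7))*conj(exp(-4*I*pi/7))]
      = (1/7)[(1) + (exp(4*I*pi/7)) + (exp(-6*I*pi/7)) + (exp(-2*I*pi/7)) + (exp(2*I*pi/7)) + (exp(6*I*pi/7)) + (exp(-4*I*pi/7))] = 0/7 = 0
  <chi_0*chi_4, chi_3> = (1/7)[1*(1)*conj(1) + 1*(exp(-6*I*pi/7))*conj(exp(6*I*pi/7)) + 1*(exp(2*I*pi/7))*conj(exp(-2*I*pi/7)) + 1*(exp(-4*I*pi/7))*conj(exp(4*I*pi/7)) + 1*(exp(4*I*pi/7))*conj(exp(-4*I*pi/7)) + 1*(exp(-2*I*pi/7))*conj(exp(2*I*pi/7)) + 1*(exp(6*I*pi/7))*conj(exp(-6*I*pi/7))]
      = (1/7)[(1) + (exp(2*I*pi/7)) + (exp(4*I*pi/7)) + (exp(6*I*pi/7)) + (exp(-6*I*pi/7)) + (exp(-4*I*pi/7)) + (exp(-2*I*pi/7))] = 0/7 = 0
  <chi_0*chi_4, chi_4> = (1/7)[1*(1)*conj(1) + 1*(exp(-6*I*pi/7))*conj(exp(-6*I*pi/7)) + 1*(exp(2*I*pi/7))*conj(exp(2*I*pi/7)) + 1*(exp(-4*I*pi/7))*conj(exp(-4*I*pi/7)) + 1*(exp(4*I*pi/7))*conj(exp(4*I*pi/7)) + 1*(exp(-2*I*pi/7))*conj(exp(-2*I*pi/7)) + 1*(exp(6*I*pi/7))*conj(exp(6*I*pi/7))]
      = (1/7)[(1) + (1) + (1) + (1) + (1) + (1) + (1)] = 7/7 = 1
  <chi_0*chi_4, chi_5> = (1/7)[1*(1)*conj(1) + 1*(exp(-6*I*pi/7))*conj(exp(-4*I*pi/7)) + 1*(exp(2*I*pi/7))*conj(exp(6*I*pi/7)) + 1*(exp(-4*I*pi/7))*conj(exp(2*I*pi/7)) + 1*(exp(4*I*pi/7))*conj(exp(-2*I*pi/7)) + 1*(exp(-2*I*pi/7))*conj(exp(-6*I*pi/7)) + 1*(exp(6*I*pi/7))*conj(exp(4*I*pi/7))]
      = (1/7)[(1) + (exp(-2*I*pi/7)) + (exp(-4*I*pi/7)) + (exp(-6*I*pi/7)) + (exp(6*I*pi/7)) + (exp(4*I*pi/7)) + (exp(2*I*pi/7))] = 0/7 = 0
  <chi_0*chi_4, chi_6> = (1/7)[1*(1)*conj(1) + 1*(exp(-6*I*pi/7))*conj(exp(-2*I*pi/7)) + 1*(exp(2*I*pi/7))*conj(exp(-4*I*pi/7)) + 1*(exp(-4*I*pi/7))*conj(exp(-6*I*pi/7)) + 1*(exp(4*I*pi/7))*conj(exp(6*I*pi/7)) + 1*(exp(-2*I*pi/7))*conj(exp(4*I*pi/7)) + 1*(exp(6*I*pi/7))*conj(exp(2*I*pi/7))]
      = (1/7)[(1) + (exp(-4*I*pi/7)) + (exp(6*I*pi/7)) + (exp(2*I*pi/7)) + (exp(-2*I*pi/7)) + (exp(-6*I*pi/7)) + (exp(4*I*pi/7))] = 0/7 = 0
(Exp terms are combined using exp(i*s)*conj(exp(i*t)) = exp(i*(s-t)), and sums of them are collapsed using the identity that for every m > 1 the m distinct m-th roots of unity sum to 0, e.g. 1 + exp(2*I*pi/3) + exp(-2*I*pi/3) = 0.)
Hence the multiplicities are chi_4: 1. Dimension check: dim(chi_0)*dim(chi_4) = 1*1 = 1 and sum (mult * dim) = 1*1 = 1.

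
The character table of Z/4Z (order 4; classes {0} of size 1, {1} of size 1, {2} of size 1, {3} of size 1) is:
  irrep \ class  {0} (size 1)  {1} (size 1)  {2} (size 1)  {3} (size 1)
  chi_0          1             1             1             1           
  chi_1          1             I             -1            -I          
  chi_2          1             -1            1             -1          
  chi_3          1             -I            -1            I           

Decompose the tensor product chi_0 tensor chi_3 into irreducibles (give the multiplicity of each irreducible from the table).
chi_0 tensor chi_3 = chi_3 (all other irreducibles have multiplicity 0).

The character of a tensor product is the pointwise product (chi_0 * chi_3)(C) = chi_0(C) * chi_3(C):
  {0}: (1)*(1), {1}: (1)*(-I), {2}: (1)*(-1), {3}: (1)*(I)
so (chi_0 * chi_3) takes values
  {0} -> 1, {1} -> -I, {2} -> -1, {3} -> I.
Now take the inner product of this character with each irreducible chi from the table, <chi_0*chi_3, chi> = (1/4) sum_C |C| (chi_0*chi_3)(C) conj(chi(C)):
  <chi_0*chi_3, chi_0> = (1/4)[1*(1)*conj(1) + 1*(-I)*conj(1) + 1*(-1)*conj(1) + 1*(I)*conj(1)]
      = (1/4)[(1) + (-I) + (-1) + (I)] = 0/4 = 0
  <chi_0*chi_3, chi_1> = (1/4)[1*(1)*conj(1) + 1*(-I)*conj(I) + 1*(-1)*conj(-1) + 1*(I)*conj(-I)]
      = (1/4)[(1) + (-1) + (1) + (-1)] = 0/4 = 0
  <chi_0*chi_3, chi_2> = (1/4)[1*(1)*conj(1) + 1*(-I)*conj(-1) + 1*(-1)*conj(1) + 1*(I)*conj(-1)]
      = (1/4)[(1) + (I) + (-1) + (-I)] = 0/4 = 0
  <chi_0*chi_3, chi_3> = (1/4)[1*(1)*conj(1) + 1*(-I)*conj(-I) + 1*(-1)*conj(-1) + 1*(I)*conj(I)]
      = (1/4)[(1) + (1) + (1) + (1)] = 4/4 = 1
(Exp terms are combined using exp(i*s)*conj(exp(i*t)) = exp(i*(s-t)), and sums of them are collapsed using the identity that for every m > 1 the m distinct m-th roots of unity sum to 0, e.g. 1 + exp(2*I*pi/3) + exp(-2*I*pi/3) = 0.)
Hence the multiplicities are chi_3: 1. Dimension check: dim(chi_0)*dim(chi_3) = 1*1 = 1 and sum (mult * dim) = 1*1 = 1.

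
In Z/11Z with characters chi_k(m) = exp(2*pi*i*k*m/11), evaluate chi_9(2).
chi_9(2) = zeta_11^18 = exp(-8*I*pi/11)

Derivation: chi_9(2) = zeta_11^(9*2) = zeta_11^18. Since zeta_11^11 = 1, this equals zeta_11^7 = exp(2*pi*i*7/11) = exp(-8*I*pi/11).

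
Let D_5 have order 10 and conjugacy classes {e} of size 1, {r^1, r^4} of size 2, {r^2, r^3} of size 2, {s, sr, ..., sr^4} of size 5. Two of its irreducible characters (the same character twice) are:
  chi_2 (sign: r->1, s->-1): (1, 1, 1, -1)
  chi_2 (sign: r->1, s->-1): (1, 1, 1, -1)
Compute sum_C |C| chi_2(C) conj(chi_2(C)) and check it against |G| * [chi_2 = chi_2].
Sum = 10 = |G| = 10; so <chi_2, chi_2> = 1 (norm-1 confirms irreducibility).

Why: Compute term by term over conjugacy classes (|C| * chi_2(C) * conj(chi_2(C))):
  1*(1)*conj(1) + 2*(1)*conj(1) + 2*(1)*conj(1) + 5*(-1)*conj(-1)
  = (1) + (2) + (2) + (5)
  = 10.
Dividing by |G| = 10 gives 10/10 = 1, matching the row-orthogonality relation <chi_2, chi_2> = [chi_2 = chi_2].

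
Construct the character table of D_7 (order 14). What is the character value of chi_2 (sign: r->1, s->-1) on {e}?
Conjugacy classes: {e} of size 1, {r^1, r^6} of size 2, {r^2, r^5} of size 2, {r^3, r^4} of size 2, {s, sr, ..., sr^6} of size 7.
Character table:
  irrep \ class              {e} (size 1)  {r^1, r^6} (size 2)  {r^2, r^5} (size 2)  {r^3, r^4} (size 2)  {s, sr, ..., sr^6} (size 7)
  chi_1 (triv)               1             1                    1                    1                    1                          
  chi_2 (sign: r->1, s->-1)  1             1                    1                    1                    -1                         
  chi_3 (2d, j=1)            2             2*cos(2*pi/7)        -2*cos(3*pi/7)       -2*cos(pi/7)         0                          
  chi_4 (2d, j=2)            2             -2*cos(3*pi/7)       -2*cos(pi/7)         2*cos(2*pi/7)        0                          
  chi_5 (2d, j=3)            2             -2*cos(pi/7)         2*cos(2*pi/7)        -2*cos(3*pi/7)       0                          

Spot check: chi_2 (sign: r->1, s->-1) on {e} = 1.

Proof sketch: D_7 has order 2*7 = 14 with 5 conjugacy classes, hence 5 irreducibles. Sum of squared dims 1 + 1 + 4 + 4 + 4 = 14 = |G|. Linear characters come from the abelianisation; the 2-dimensional irreps have character r^k -> 2*cos(2*pi*j*k/7), reflections -> 0.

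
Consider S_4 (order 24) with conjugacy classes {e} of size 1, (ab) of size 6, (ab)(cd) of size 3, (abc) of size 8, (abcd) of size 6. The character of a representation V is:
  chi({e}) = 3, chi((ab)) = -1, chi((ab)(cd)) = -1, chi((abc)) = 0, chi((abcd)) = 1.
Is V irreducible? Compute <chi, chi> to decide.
Irreducible: <chi, chi> = 1.

<chi, chi> = (1/|G|) sum_C |C| * |chi(C)|^2 = (1/24)[1*|3|^2 + 6*|-1|^2 + 3*|-1|^2 + 8*|0|^2 + 6*|1|^2]
  = (1/24)[(9) + (6) + (3) + (0) + (6)] = 24/24 = 1.
A character is irreducible iff <chi, chi> = 1, so this representation is irreducible.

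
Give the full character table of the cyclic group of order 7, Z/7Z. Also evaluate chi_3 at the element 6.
Character table of Z/7Z (irreps indexed chi_0,...,chi_6 with chi_k(m) = zeta_7^(k*m), zeta_7 = exp(2*pi*i/7)):
  irrep \ class  {0} (size 1)  {1} (size 1)    {2} (size 1)    {3} (size 1)    {4} (size 1)    {5} (size 1)    {6} (size 1)  
  chi_0          1             1               1               1               1               1               1             
  chi_1          1             exp(2*I*pi/7)   exp(4*I*pi/7)   exp(6*I*pi/7)   exp(-6*I*pi/7)  exp(-4*I*pi/7)  exp(-2*I*pi/7)
  chi_2          1             exp(4*I*pi/7)   exp(-6*I*pi/7)  exp(-2*I*pi/7)  exp(2*I*pi/7)   exp(6*I*pi/7)   exp(-4*I*pi/7)
  chi_3          1             exp(6*I*pi/7)   exp(-2*I*pi/7)  exp(4*I*pi/7)   exp(-4*I*pi/7)  exp(2*I*pi/7)   exp(-6*I*pi/7)
  chi_4          1             exp(-6*I*pi/7)  exp(2*I*pi/7)   exp(-4*I*pi/7)  exp(4*I*pi/7)   exp(-2*I*pi/7)  exp(6*I*pi/7) 
  chi_5          1             exp(-4*I*pi/7)  exp(6*I*pi/7)   exp(2*I*pi/7)   exp(-2*I*pi/7)  exp(-6*I*pi/7)  exp(4*I*pi/7) 
  chi_6          1             exp(-2*I*pi/7)  exp(-4*I*pi/7)  exp(-6*I*pi/7)  exp(6*I*pi/7)   exp(4*I*pi/7)   exp(2*I*pi/7) 

Spot check: chi_3(6) = zeta_7^(3*6) = zeta_7^18 = exp(-6*I*pi/7).

Justification: Z/7Z is abelian, so all 7 irreducible complex representations are 1-dimensional. They are given by chi_k(m) = zeta_7^(k*m) for k = 0,...,6. Row orthogonality: sum_m chi_k(m) conj(chi_l(m)) = 7 * [k = l].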